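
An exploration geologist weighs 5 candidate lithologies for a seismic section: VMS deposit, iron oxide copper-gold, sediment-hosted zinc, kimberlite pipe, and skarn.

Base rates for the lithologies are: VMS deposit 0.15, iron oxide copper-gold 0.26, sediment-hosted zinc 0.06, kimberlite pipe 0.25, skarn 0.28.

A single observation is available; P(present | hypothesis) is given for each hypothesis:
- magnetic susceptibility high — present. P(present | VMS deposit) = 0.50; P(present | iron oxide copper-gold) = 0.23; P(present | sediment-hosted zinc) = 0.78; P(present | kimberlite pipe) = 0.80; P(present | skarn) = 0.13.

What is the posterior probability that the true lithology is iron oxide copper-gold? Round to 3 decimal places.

For each hypothesis, the unnormalized posterior weight is prior × likelihood:
  VMS deposit: 0.15 × 0.50 = 0.075
  iron oxide copper-gold: 0.26 × 0.23 = 0.0598
  sediment-hosted zinc: 0.06 × 0.78 = 0.0468
  kimberlite pipe: 0.25 × 0.80 = 0.2
  skarn: 0.28 × 0.13 = 0.0364
The unnormalized weights sum to 0.418.
P(iron oxide copper-gold | evidence) = 0.0598 / 0.418 ≈ 0.143.

0.143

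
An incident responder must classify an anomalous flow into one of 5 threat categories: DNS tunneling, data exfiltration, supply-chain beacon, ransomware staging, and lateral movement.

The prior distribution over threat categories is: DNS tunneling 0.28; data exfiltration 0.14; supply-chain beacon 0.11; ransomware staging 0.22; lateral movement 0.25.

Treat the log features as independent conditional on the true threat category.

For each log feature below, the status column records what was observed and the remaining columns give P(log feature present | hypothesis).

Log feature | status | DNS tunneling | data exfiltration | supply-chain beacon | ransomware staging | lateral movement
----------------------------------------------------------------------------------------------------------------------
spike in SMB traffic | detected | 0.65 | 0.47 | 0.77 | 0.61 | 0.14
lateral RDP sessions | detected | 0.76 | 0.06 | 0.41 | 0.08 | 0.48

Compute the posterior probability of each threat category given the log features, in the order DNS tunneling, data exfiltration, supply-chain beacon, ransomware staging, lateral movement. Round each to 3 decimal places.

For each hypothesis, the unnormalized posterior weight is prior × product of the log feature likelihoods:
  DNS tunneling: 0.28 × 0.65 × 0.76 = 0.13832
  data exfiltration: 0.14 × 0.47 × 0.06 = 0.003948
  supply-chain beacon: 0.11 × 0.77 × 0.41 = 0.034727
  ransomware staging: 0.22 × 0.61 × 0.08 = 0.010736
  lateral movement: 0.25 × 0.14 × 0.48 = 0.0168
Normalizing constant Z = 0.13832 + 0.003948 + 0.034727 + 0.010736 + 0.0168 = 0.20453.
P(DNS tunneling | evidence) = 0.13832 / 0.20453 ≈ 0.676
P(data exfiltration | evidence) = 0.003948 / 0.20453 ≈ 0.019
P(supply-chain beacon | evidence) = 0.034727 / 0.20453 ≈ 0.170
P(ransomware staging | evidence) = 0.010736 / 0.20453 ≈ 0.052
P(lateral movement | evidence) = 0.0168 / 0.20453 ≈ 0.082

0.676, 0.019, 0.170, 0.052, 0.082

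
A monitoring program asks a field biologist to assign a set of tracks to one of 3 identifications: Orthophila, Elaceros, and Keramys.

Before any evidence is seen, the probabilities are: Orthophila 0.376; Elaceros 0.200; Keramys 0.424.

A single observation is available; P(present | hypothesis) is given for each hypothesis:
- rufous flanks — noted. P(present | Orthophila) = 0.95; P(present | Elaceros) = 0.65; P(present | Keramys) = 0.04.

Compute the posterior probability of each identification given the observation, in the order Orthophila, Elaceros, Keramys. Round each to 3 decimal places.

For each hypothesis, the unnormalized posterior weight is prior × likelihood:
  Orthophila: 0.376 × 0.95 = 0.3572
  Elaceros: 0.200 × 0.65 = 0.13
  Keramys: 0.424 × 0.04 = 0.01696
Normalizing constant Z = 0.3572 + 0.13 + 0.01696 = 0.50416.
P(Orthophila | evidence) = 0.3572 / 0.50416 ≈ 0.709
P(Elaceros | evidence) = 0.13 / 0.50416 ≈ 0.258
P(Keramys | evidence) = 0.01696 / 0.50416 ≈ 0.034

0.709, 0.258, 0.034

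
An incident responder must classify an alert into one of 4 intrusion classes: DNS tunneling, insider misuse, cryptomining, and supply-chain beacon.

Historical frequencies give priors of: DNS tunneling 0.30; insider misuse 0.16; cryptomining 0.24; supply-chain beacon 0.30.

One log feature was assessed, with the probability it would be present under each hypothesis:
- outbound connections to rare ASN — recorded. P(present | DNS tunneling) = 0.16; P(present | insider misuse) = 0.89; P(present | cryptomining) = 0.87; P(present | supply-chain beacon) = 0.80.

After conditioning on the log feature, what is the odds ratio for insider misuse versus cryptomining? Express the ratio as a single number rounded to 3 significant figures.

0.682

Unnormalized posterior weight (prior times the log feature likelihood) for each of the two hypotheses:
  insider misuse: 0.16 × 0.89 = 0.1424
  cryptomining: 0.24 × 0.87 = 0.2088
Odds(insider misuse : cryptomining) = 0.1424 / 0.2088 ≈ 0.682.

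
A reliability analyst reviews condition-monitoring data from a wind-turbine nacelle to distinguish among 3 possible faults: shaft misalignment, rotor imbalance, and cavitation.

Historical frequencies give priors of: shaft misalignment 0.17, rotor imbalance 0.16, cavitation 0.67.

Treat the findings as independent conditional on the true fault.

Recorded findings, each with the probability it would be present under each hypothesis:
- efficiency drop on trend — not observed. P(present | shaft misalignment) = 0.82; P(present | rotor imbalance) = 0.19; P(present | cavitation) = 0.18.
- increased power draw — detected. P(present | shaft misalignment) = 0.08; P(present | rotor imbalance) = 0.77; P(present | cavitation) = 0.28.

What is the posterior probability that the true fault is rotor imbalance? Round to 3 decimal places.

Multiply each prior by the joint likelihood of the evidence pattern (using 1 − P(present | H) for each absent finding):
  shaft misalignment: 0.17 × (1 − 0.82) × 0.08 = 0.002448
  rotor imbalance: 0.16 × (1 − 0.19) × 0.77 = 0.099792
  cavitation: 0.67 × (1 − 0.18) × 0.28 = 0.15383
The unnormalized weights sum to 0.25607.
P(rotor imbalance | evidence) = 0.099792 / 0.25607 ≈ 0.390.

0.390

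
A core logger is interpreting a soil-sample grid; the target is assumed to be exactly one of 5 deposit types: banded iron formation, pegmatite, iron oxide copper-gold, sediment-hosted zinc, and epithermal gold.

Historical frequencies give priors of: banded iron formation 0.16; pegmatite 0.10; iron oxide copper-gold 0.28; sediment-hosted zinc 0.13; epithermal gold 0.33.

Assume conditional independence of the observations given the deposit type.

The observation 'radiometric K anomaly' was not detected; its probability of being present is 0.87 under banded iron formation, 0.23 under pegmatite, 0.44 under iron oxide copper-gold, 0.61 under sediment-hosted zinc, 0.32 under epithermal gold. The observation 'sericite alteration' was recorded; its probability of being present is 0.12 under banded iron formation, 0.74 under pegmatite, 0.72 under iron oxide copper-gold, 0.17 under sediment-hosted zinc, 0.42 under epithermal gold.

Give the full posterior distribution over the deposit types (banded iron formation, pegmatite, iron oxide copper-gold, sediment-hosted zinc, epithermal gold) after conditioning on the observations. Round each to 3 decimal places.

Multiply each prior by the joint likelihood of the evidence pattern (using 1 − P(present | H) for each absent observation):
  banded iron formation: 0.16 × (1 − 0.87) × 0.12 = 0.002496
  pegmatite: 0.10 × (1 − 0.23) × 0.74 = 0.05698
  iron oxide copper-gold: 0.28 × (1 − 0.44) × 0.72 = 0.1129
  sediment-hosted zinc: 0.13 × (1 − 0.61) × 0.17 = 0.008619
  epithermal gold: 0.33 × (1 − 0.32) × 0.42 = 0.094248
Normalizing constant Z = 0.002496 + 0.05698 + 0.1129 + 0.008619 + 0.094248 = 0.27524.
P(banded iron formation | evidence) = 0.002496 / 0.27524 ≈ 0.009
P(pegmatite | evidence) = 0.05698 / 0.27524 ≈ 0.207
P(iron oxide copper-gold | evidence) = 0.1129 / 0.27524 ≈ 0.410
P(sediment-hosted zinc | evidence) = 0.008619 / 0.27524 ≈ 0.031
P(epithermal gold | evidence) = 0.094248 / 0.27524 ≈ 0.342

0.009, 0.207, 0.410, 0.031, 0.342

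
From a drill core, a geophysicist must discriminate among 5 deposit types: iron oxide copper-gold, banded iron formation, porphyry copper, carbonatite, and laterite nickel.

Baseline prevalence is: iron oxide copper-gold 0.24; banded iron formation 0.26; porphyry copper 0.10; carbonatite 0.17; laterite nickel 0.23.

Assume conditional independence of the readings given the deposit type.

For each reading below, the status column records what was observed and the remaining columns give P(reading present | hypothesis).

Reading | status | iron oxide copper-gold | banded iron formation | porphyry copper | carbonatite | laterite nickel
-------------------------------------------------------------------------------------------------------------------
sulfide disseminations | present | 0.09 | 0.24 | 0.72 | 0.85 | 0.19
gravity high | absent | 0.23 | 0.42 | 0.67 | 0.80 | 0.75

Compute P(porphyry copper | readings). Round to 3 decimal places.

Multiply each prior by the joint likelihood of the reading pattern (using 1 − P(present | H) for each absent reading):
  iron oxide copper-gold: 0.24 × 0.09 × (1 − 0.23) = 0.016632
  banded iron formation: 0.26 × 0.24 × (1 − 0.42) = 0.036192
  porphyry copper: 0.10 × 0.72 × (1 − 0.67) = 0.02376
  carbonatite: 0.17 × 0.85 × (1 − 0.80) = 0.0289
  laterite nickel: 0.23 × 0.19 × (1 − 0.75) = 0.010925
Normalizing constant Z = 0.016632 + 0.036192 + 0.02376 + 0.0289 + 0.010925 = 0.11641.
P(porphyry copper | evidence) = 0.02376 / 0.11641 ≈ 0.204.

0.204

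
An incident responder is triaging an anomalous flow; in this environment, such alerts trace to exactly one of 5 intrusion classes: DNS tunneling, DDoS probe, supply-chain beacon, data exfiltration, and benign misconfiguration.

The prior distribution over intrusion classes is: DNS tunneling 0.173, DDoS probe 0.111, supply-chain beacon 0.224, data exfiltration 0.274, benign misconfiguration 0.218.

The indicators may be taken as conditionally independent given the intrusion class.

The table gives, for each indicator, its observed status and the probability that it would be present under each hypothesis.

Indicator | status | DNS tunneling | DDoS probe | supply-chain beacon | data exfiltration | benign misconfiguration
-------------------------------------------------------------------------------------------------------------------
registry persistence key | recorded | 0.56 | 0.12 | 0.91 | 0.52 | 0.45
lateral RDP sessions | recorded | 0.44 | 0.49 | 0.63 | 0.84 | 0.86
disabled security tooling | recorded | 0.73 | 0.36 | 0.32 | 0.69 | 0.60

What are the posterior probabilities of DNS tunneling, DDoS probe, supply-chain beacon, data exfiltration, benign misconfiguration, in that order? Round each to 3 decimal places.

By Bayes' rule with conditional independence, the unnormalized weight for each hypothesis is prior × ∏ likelihoods:
  DNS tunneling: 0.173 × 0.56 × 0.44 × 0.73 = 0.031118
  DDoS probe: 0.111 × 0.12 × 0.49 × 0.36 = 0.0023496
  supply-chain beacon: 0.224 × 0.91 × 0.63 × 0.32 = 0.041094
  data exfiltration: 0.274 × 0.52 × 0.84 × 0.69 = 0.082581
  benign misconfiguration: 0.218 × 0.45 × 0.86 × 0.60 = 0.05062
Marginal likelihood of the evidence = 0.20776.
P(DNS tunneling | evidence) = 0.031118 / 0.20776 ≈ 0.150
P(DDoS probe | evidence) = 0.0023496 / 0.20776 ≈ 0.011
P(supply-chain beacon | evidence) = 0.041094 / 0.20776 ≈ 0.198
P(data exfiltration | evidence) = 0.082581 / 0.20776 ≈ 0.397
P(benign misconfiguration | evidence) = 0.05062 / 0.20776 ≈ 0.244

0.150, 0.011, 0.198, 0.397, 0.244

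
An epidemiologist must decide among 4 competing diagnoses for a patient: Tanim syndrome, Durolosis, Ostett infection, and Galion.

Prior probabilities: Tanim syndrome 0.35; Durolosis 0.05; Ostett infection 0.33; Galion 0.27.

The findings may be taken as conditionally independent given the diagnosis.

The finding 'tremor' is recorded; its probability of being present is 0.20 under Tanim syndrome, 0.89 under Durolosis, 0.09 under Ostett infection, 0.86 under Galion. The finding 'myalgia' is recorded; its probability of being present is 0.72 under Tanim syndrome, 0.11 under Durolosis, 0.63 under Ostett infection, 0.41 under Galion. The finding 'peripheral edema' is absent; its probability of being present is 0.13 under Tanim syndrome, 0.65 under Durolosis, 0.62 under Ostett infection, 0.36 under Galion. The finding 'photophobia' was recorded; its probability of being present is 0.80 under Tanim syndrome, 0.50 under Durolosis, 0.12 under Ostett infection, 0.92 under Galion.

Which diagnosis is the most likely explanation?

Galion

Multiply each prior by the joint likelihood of the evidence pattern (using 1 − P(present | H) for each absent finding):
  Tanim syndrome: 0.35 × 0.20 × 0.72 × (1 − 0.13) × 0.80 = 0.035078
  Durolosis: 0.05 × 0.89 × 0.11 × (1 − 0.65) × 0.50 = 0.00085663
  Ostett infection: 0.33 × 0.09 × 0.63 × (1 − 0.62) × 0.12 = 0.00085322
  Galion: 0.27 × 0.86 × 0.41 × (1 − 0.36) × 0.92 = 0.056055
Marginal likelihood of the evidence = 0.092843.
P(Tanim syndrome | evidence) ≈ 0.035078 / 0.092843 ≈ 0.378
P(Durolosis | evidence) ≈ 0.00085663 / 0.092843 ≈ 0.009
P(Ostett infection | evidence) ≈ 0.00085322 / 0.092843 ≈ 0.009
P(Galion | evidence) ≈ 0.056055 / 0.092843 ≈ 0.604
The largest is 0.604, so Galion is most probable.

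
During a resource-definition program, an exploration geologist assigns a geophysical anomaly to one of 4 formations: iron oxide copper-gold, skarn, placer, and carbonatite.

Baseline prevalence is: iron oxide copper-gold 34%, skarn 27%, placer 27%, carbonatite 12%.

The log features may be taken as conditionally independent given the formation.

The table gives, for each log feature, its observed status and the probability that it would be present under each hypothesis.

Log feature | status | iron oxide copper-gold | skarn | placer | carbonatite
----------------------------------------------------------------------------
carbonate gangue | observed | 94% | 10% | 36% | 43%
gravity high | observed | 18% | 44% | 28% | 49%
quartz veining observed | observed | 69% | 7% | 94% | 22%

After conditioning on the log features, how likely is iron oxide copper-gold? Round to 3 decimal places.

0.554

Multiply each prior by the joint likelihood of the log feature pattern:
  iron oxide copper-gold: 0.34 × 0.94 × 0.18 × 0.69 = 0.039694
  skarn: 0.27 × 0.10 × 0.44 × 0.07 = 0.0008316
  placer: 0.27 × 0.36 × 0.28 × 0.94 = 0.025583
  carbonatite: 0.12 × 0.43 × 0.49 × 0.22 = 0.0055625
Marginal likelihood of the evidence = 0.071671.
P(iron oxide copper-gold | evidence) = 0.039694 / 0.071671 ≈ 0.554.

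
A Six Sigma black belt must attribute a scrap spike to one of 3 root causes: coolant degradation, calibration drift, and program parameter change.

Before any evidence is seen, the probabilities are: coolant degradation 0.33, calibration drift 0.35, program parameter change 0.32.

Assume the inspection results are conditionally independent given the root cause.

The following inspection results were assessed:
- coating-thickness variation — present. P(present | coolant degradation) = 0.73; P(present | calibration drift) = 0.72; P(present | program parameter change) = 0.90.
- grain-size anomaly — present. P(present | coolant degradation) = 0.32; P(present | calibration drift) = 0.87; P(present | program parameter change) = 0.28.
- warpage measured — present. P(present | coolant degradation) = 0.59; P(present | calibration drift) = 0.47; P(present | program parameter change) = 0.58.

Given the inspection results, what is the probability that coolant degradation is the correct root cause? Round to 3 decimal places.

0.233

By Bayes' rule with conditional independence, the unnormalized weight for each hypothesis is prior × ∏ likelihoods:
  coolant degradation: 0.33 × 0.73 × 0.32 × 0.59 = 0.045482
  calibration drift: 0.35 × 0.72 × 0.87 × 0.47 = 0.10304
  program parameter change: 0.32 × 0.90 × 0.28 × 0.58 = 0.046771
Marginal likelihood of the evidence = 0.1953.
P(coolant degradation | evidence) = 0.045482 / 0.1953 ≈ 0.233.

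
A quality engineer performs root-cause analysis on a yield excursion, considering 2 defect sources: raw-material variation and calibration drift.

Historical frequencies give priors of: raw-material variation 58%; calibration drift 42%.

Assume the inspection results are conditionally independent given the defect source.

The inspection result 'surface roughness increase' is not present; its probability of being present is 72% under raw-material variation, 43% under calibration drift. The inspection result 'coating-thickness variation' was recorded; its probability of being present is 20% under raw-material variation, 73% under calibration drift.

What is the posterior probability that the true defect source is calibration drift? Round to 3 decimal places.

By Bayes' rule with conditional independence, the unnormalized weight for each hypothesis is prior × ∏ likelihoods (using 1 − P(present | H) for each absent inspection result):
  raw-material variation: 0.58 × (1 − 0.72) × 0.20 = 0.03248
  calibration drift: 0.42 × (1 − 0.43) × 0.73 = 0.17476
Normalizing constant Z = 0.03248 + 0.17476 = 0.20724.
P(calibration drift | evidence) = 0.17476 / 0.20724 ≈ 0.843.

0.843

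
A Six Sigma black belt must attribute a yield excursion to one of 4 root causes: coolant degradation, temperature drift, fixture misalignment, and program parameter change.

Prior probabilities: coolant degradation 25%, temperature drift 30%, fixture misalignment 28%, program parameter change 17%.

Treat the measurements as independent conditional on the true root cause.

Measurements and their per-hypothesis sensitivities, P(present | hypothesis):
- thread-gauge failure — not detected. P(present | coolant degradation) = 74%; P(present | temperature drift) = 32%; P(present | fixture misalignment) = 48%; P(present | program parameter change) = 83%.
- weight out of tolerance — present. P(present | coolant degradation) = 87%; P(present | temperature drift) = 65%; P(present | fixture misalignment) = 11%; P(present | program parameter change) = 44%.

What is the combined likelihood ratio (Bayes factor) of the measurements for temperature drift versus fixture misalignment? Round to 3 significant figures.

The Bayes factor is the ratio of the joint likelihoods of the measurement pattern under the two hypotheses (using 1 − P(present | H) for each absent measurement).
  temperature drift: (1 − 0.32) × 0.65 = 0.442
  fixture misalignment: (1 − 0.48) × 0.11 = 0.0572
Bayes factor = 0.442 / 0.0572 ≈ 7.73

7.73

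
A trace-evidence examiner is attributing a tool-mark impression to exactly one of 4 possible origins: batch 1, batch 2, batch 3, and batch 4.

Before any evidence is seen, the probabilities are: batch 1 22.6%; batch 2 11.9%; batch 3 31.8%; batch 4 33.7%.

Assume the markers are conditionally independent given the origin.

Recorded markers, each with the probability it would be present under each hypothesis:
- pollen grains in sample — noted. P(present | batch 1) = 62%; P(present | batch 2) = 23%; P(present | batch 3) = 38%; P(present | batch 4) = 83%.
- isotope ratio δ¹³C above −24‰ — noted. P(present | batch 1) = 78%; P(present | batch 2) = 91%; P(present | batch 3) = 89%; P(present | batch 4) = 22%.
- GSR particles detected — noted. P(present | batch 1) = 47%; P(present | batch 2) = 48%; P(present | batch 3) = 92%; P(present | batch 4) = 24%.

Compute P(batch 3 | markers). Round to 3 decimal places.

Multiply each prior by the joint likelihood of the marker pattern:
  batch 1: 0.226 × 0.62 × 0.78 × 0.47 = 0.051368
  batch 2: 0.119 × 0.23 × 0.91 × 0.48 = 0.011955
  batch 3: 0.318 × 0.38 × 0.89 × 0.92 = 0.098944
  batch 4: 0.337 × 0.83 × 0.22 × 0.24 = 0.014769
Marginal likelihood of the evidence = 0.17704.
P(batch 3 | evidence) = 0.098944 / 0.17704 ≈ 0.559.

0.559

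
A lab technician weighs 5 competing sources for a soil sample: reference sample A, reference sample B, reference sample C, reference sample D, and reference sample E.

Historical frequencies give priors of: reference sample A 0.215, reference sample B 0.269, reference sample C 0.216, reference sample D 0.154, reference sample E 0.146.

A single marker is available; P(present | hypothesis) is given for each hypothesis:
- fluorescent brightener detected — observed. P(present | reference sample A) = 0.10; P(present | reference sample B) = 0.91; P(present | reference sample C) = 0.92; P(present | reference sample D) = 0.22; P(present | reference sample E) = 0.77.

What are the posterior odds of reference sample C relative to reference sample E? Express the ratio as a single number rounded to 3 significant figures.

1.77

The normalizing constant cancels in an odds ratio, so compute prior × likelihood for the two hypotheses only:
  reference sample C: 0.216 × 0.92 = 0.19872
  reference sample E: 0.146 × 0.77 = 0.11242
Posterior odds = 0.19872 / 0.11242 ≈ 1.77.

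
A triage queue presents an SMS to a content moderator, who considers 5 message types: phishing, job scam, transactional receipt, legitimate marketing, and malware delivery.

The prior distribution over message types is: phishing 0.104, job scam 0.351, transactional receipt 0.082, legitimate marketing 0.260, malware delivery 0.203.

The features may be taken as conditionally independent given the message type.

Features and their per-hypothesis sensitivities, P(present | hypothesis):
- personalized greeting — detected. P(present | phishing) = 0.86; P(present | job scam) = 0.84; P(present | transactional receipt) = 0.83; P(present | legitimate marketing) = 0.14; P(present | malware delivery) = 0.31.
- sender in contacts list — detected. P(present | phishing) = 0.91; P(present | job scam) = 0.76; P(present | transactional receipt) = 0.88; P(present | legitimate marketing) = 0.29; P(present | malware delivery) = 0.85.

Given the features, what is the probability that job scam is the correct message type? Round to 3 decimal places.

0.522

For each hypothesis, the unnormalized posterior weight is prior × product of the feature likelihoods:
  phishing: 0.104 × 0.86 × 0.91 = 0.08139
  job scam: 0.351 × 0.84 × 0.76 = 0.22408
  transactional receipt: 0.082 × 0.83 × 0.88 = 0.059893
  legitimate marketing: 0.260 × 0.14 × 0.29 = 0.010556
  malware delivery: 0.203 × 0.31 × 0.85 = 0.05349
Normalizing constant Z = 0.08139 + 0.22408 + 0.059893 + 0.010556 + 0.05349 = 0.42941.
P(job scam | evidence) = 0.22408 / 0.42941 ≈ 0.522.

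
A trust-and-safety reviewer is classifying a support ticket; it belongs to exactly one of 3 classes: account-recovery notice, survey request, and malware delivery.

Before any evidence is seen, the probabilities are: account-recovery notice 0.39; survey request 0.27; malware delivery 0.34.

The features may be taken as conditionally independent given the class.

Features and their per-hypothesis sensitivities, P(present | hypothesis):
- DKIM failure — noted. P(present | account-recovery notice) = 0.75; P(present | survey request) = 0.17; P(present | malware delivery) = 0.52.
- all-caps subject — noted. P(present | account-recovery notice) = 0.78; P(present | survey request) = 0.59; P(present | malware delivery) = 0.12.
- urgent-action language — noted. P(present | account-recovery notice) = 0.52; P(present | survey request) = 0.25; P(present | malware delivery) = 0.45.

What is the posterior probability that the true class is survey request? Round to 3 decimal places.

0.050

For each hypothesis, the unnormalized posterior weight is prior × product of the feature likelihoods:
  account-recovery notice: 0.39 × 0.75 × 0.78 × 0.52 = 0.11864
  survey request: 0.27 × 0.17 × 0.59 × 0.25 = 0.0067703
  malware delivery: 0.34 × 0.52 × 0.12 × 0.45 = 0.0095472
Marginal likelihood of the evidence = 0.13496.
P(survey request | evidence) = 0.0067703 / 0.13496 ≈ 0.050.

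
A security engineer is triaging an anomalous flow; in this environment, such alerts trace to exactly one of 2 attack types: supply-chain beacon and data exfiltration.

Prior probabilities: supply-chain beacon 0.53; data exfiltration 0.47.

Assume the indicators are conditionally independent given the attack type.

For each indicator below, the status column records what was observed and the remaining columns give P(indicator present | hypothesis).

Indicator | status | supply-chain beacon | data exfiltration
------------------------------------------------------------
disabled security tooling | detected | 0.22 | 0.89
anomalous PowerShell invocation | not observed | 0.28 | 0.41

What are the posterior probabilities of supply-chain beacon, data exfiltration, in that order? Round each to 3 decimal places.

0.254, 0.746

Multiply each prior by the joint likelihood of the indicator pattern (using 1 − P(present | H) for each absent indicator):
  supply-chain beacon: 0.53 × 0.22 × (1 − 0.28) = 0.083952
  data exfiltration: 0.47 × 0.89 × (1 − 0.41) = 0.2468
Normalizing constant Z = 0.083952 + 0.2468 = 0.33075.
P(supply-chain beacon | evidence) = 0.083952 / 0.33075 ≈ 0.254
P(data exfiltration | evidence) = 0.2468 / 0.33075 ≈ 0.746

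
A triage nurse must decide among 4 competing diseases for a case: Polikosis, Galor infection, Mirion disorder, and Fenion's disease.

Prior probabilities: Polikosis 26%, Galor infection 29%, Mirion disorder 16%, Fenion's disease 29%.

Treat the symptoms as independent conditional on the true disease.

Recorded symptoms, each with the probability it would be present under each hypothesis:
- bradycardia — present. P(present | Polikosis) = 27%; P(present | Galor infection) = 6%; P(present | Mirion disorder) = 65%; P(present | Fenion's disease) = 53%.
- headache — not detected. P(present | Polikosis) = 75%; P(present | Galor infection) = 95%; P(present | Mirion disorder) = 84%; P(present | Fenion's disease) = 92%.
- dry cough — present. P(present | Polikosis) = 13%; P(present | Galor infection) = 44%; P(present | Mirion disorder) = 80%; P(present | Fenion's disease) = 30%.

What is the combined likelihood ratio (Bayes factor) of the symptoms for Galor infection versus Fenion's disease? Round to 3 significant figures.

0.104

The Bayes factor is the ratio of the joint likelihoods of the symptom pattern under the two hypotheses (using 1 − P(present | H) for each absent symptom).
  Galor infection: 0.06 × (1 − 0.95) × 0.44 = 0.00132
  Fenion's disease: 0.53 × (1 − 0.92) × 0.30 = 0.01272
Bayes factor = 0.00132 / 0.01272 ≈ 0.104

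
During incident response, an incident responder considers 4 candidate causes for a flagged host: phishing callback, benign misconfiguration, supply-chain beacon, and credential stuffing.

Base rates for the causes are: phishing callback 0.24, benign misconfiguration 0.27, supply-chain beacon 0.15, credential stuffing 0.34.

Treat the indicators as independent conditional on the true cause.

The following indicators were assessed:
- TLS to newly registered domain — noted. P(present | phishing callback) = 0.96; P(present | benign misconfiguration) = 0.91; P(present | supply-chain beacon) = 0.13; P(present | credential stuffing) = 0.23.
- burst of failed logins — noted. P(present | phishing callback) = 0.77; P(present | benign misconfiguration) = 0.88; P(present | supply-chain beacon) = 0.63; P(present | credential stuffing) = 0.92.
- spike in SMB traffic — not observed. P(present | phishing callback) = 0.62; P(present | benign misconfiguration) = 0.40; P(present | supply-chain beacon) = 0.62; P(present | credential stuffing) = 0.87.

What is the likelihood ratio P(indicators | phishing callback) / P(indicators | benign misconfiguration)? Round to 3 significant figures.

0.585

The Bayes factor is the ratio of the joint likelihoods of the indicator pattern under the two hypotheses (using 1 − P(present | H) for each absent indicator).
  phishing callback: 0.96 × 0.77 × (1 − 0.62) = 0.2809
  benign misconfiguration: 0.91 × 0.88 × (1 − 0.40) = 0.48048
Bayes factor = 0.2809 / 0.48048 ≈ 0.585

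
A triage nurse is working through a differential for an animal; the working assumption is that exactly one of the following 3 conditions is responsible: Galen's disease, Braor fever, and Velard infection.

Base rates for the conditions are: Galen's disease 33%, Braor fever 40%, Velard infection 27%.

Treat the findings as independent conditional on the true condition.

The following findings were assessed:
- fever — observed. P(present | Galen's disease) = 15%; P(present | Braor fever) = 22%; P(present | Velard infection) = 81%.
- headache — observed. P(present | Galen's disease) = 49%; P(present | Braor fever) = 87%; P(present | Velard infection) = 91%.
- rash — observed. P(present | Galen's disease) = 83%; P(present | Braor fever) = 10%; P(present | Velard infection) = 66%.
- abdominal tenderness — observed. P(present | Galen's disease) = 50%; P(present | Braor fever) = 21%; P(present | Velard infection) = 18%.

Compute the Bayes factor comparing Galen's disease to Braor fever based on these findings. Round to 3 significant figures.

7.59

The Bayes factor is the ratio of the joint likelihoods of the evidence pattern under the two hypotheses.
  Galen's disease: 0.15 × 0.49 × 0.83 × 0.50 = 0.030502
  Braor fever: 0.22 × 0.87 × 0.10 × 0.21 = 0.0040194
Bayes factor = 0.030502 / 0.0040194 ≈ 7.59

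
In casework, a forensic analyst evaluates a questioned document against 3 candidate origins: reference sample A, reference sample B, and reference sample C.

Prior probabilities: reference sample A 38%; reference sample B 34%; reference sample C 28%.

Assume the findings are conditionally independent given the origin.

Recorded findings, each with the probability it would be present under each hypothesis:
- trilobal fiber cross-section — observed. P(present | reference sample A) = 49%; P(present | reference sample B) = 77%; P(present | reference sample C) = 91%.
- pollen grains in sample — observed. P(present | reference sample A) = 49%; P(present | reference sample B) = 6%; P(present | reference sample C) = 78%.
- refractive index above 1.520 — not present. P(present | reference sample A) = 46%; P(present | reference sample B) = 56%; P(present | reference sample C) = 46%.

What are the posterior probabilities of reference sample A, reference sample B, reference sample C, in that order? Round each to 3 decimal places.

0.301, 0.042, 0.656

For each hypothesis, the unnormalized posterior weight is prior × product of the finding likelihoods (using 1 − P(present | H) for each absent finding):
  reference sample A: 0.38 × 0.49 × 0.49 × (1 − 0.46) = 0.049269
  reference sample B: 0.34 × 0.77 × 0.06 × (1 − 0.56) = 0.0069115
  reference sample C: 0.28 × 0.91 × 0.78 × (1 − 0.46) = 0.10732
Normalizing constant Z = 0.049269 + 0.0069115 + 0.10732 = 0.1635.
P(reference sample A | evidence) = 0.049269 / 0.1635 ≈ 0.301
P(reference sample B | evidence) = 0.0069115 / 0.1635 ≈ 0.042
P(reference sample C | evidence) = 0.10732 / 0.1635 ≈ 0.656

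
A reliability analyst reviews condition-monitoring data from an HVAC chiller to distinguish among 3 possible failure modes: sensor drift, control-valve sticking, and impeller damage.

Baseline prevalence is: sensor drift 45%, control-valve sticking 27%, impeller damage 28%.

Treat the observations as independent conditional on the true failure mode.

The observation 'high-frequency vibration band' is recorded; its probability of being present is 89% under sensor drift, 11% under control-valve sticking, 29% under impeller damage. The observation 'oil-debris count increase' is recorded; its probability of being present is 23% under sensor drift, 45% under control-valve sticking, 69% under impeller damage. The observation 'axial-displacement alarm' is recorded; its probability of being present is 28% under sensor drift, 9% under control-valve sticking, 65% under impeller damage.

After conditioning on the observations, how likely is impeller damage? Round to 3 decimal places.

For each hypothesis, the unnormalized posterior weight is prior × product of the observation likelihoods:
  sensor drift: 0.45 × 0.89 × 0.23 × 0.28 = 0.025792
  control-valve sticking: 0.27 × 0.11 × 0.45 × 0.09 = 0.0012028
  impeller damage: 0.28 × 0.29 × 0.69 × 0.65 = 0.036418
Marginal likelihood of the evidence = 0.063413.
P(impeller damage | evidence) = 0.036418 / 0.063413 ≈ 0.574.

0.574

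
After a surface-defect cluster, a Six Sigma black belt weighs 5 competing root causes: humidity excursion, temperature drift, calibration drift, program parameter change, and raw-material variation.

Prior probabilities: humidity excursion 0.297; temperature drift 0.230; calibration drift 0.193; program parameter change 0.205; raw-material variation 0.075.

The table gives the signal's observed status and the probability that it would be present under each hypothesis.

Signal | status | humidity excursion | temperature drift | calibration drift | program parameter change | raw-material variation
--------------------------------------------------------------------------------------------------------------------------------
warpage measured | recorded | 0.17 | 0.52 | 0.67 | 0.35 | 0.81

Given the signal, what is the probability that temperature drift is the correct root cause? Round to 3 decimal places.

By Bayes' rule, the unnormalized weight for each hypothesis is prior × likelihood:
  humidity excursion: 0.297 × 0.17 = 0.05049
  temperature drift: 0.230 × 0.52 = 0.1196
  calibration drift: 0.193 × 0.67 = 0.12931
  program parameter change: 0.205 × 0.35 = 0.07175
  raw-material variation: 0.075 × 0.81 = 0.06075
The unnormalized weights sum to 0.4319.
P(temperature drift | evidence) = 0.1196 / 0.4319 ≈ 0.277.

0.277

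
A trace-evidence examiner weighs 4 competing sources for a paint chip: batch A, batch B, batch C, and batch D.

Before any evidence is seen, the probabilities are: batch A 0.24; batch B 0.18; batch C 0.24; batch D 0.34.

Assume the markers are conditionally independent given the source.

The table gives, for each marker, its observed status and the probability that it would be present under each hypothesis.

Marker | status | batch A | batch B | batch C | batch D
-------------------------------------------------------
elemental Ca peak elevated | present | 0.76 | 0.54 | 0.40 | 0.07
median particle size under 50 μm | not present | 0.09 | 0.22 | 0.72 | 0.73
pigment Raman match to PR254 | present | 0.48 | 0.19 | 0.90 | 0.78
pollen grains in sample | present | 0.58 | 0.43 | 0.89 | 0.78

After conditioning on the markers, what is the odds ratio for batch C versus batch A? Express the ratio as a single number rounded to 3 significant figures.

0.466

The normalizing constant cancels in an odds ratio, so compute prior × likelihood for the two hypotheses only (using 1 − P(present | H) for each absent marker):
  batch C: 0.24 × 0.40 × (1 − 0.72) × 0.90 × 0.89 = 0.021531
  batch A: 0.24 × 0.76 × (1 − 0.09) × 0.48 × 0.58 = 0.04621
Odds(batch C : batch A) = 0.021531 / 0.04621 ≈ 0.466.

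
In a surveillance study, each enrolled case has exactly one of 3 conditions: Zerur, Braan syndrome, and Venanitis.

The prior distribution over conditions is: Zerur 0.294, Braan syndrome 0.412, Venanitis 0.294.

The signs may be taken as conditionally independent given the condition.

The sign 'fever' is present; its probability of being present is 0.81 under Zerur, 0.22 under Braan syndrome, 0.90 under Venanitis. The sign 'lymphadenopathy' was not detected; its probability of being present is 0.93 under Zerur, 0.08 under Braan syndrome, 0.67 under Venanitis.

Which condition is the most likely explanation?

By Bayes' rule with conditional independence, the unnormalized weight for each hypothesis is prior × ∏ likelihoods (using 1 − P(present | H) for each absent sign):
  Zerur: 0.294 × 0.81 × (1 − 0.93) = 0.01667
  Braan syndrome: 0.412 × 0.22 × (1 − 0.08) = 0.083389
  Venanitis: 0.294 × 0.90 × (1 − 0.67) = 0.087318
The unnormalized weights sum to 0.18738.
P(Zerur | evidence) ≈ 0.01667 / 0.18738 ≈ 0.089
P(Braan syndrome | evidence) ≈ 0.083389 / 0.18738 ≈ 0.445
P(Venanitis | evidence) ≈ 0.087318 / 0.18738 ≈ 0.466
The largest is 0.466, so Venanitis is most probable.

Venanitis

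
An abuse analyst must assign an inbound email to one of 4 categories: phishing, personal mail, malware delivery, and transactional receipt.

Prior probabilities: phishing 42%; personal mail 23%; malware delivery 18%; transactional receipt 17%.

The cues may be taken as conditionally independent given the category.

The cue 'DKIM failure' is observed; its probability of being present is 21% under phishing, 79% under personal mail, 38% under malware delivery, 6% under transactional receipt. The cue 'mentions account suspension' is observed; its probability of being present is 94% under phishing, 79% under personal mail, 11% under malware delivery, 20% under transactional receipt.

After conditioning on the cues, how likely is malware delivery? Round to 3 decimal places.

By Bayes' rule with conditional independence, the unnormalized weight for each hypothesis is prior × ∏ likelihoods:
  phishing: 0.42 × 0.21 × 0.94 = 0.082908
  personal mail: 0.23 × 0.79 × 0.79 = 0.14354
  malware delivery: 0.18 × 0.38 × 0.11 = 0.007524
  transactional receipt: 0.17 × 0.06 × 0.20 = 0.00204
The unnormalized weights sum to 0.23602.
P(malware delivery | evidence) = 0.007524 / 0.23602 ≈ 0.032.

0.032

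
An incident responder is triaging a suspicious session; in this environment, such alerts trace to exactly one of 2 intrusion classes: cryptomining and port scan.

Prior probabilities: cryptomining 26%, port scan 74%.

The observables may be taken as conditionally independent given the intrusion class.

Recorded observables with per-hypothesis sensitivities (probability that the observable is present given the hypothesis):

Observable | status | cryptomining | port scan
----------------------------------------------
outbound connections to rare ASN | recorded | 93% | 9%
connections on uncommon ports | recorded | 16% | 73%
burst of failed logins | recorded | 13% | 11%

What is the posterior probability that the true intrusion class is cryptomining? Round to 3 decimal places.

For each hypothesis, the unnormalized posterior weight is prior × product of the observable likelihoods:
  cryptomining: 0.26 × 0.93 × 0.16 × 0.13 = 0.0050294
  port scan: 0.74 × 0.09 × 0.73 × 0.11 = 0.005348
Normalizing constant Z = 0.0050294 + 0.005348 = 0.010377.
P(cryptomining | evidence) = 0.0050294 / 0.010377 ≈ 0.485.

0.485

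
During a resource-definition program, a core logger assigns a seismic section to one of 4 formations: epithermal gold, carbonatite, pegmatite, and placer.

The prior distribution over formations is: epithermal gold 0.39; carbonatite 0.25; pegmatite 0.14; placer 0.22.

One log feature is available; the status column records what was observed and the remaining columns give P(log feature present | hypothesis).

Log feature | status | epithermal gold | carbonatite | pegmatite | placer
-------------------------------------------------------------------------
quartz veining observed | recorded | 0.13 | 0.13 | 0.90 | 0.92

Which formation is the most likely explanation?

placer

For each hypothesis, the unnormalized posterior weight is prior × likelihood:
  epithermal gold: 0.39 × 0.13 = 0.0507
  carbonatite: 0.25 × 0.13 = 0.0325
  pegmatite: 0.14 × 0.90 = 0.126
  placer: 0.22 × 0.92 = 0.2024
The unnormalized weights sum to 0.4116.
P(epithermal gold | evidence) ≈ 0.0507 / 0.4116 ≈ 0.123
P(carbonatite | evidence) ≈ 0.0325 / 0.4116 ≈ 0.079
P(pegmatite | evidence) ≈ 0.126 / 0.4116 ≈ 0.306
P(placer | evidence) ≈ 0.2024 / 0.4116 ≈ 0.492
The largest is 0.492, so placer is most probable.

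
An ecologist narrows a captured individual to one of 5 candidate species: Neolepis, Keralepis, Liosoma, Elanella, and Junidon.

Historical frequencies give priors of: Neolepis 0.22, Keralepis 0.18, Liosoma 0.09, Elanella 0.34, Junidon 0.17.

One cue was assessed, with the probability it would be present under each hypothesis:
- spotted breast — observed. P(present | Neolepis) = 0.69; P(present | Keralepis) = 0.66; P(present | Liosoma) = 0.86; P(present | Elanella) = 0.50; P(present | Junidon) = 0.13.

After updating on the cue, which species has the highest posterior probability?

Elanella

Multiply each prior by the likelihood of the cue:
  Neolepis: 0.22 × 0.69 = 0.1518
  Keralepis: 0.18 × 0.66 = 0.1188
  Liosoma: 0.09 × 0.86 = 0.0774
  Elanella: 0.34 × 0.50 = 0.17
  Junidon: 0.17 × 0.13 = 0.0221
Marginal likelihood of the evidence = 0.5401.
P(Neolepis | evidence) ≈ 0.1518 / 0.5401 ≈ 0.281
P(Keralepis | evidence) ≈ 0.1188 / 0.5401 ≈ 0.220
P(Liosoma | evidence) ≈ 0.0774 / 0.5401 ≈ 0.143
P(Elanella | evidence) ≈ 0.17 / 0.5401 ≈ 0.315
P(Junidon | evidence) ≈ 0.0221 / 0.5401 ≈ 0.041
The largest is 0.315, so Elanella is most probable.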